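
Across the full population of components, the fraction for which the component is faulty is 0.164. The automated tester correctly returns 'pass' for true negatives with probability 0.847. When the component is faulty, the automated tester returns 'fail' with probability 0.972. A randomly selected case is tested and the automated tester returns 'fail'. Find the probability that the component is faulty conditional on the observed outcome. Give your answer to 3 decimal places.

Let H be the event that the component is faulty. P(H) = 0.164, so P(¬H) = 0.836. With E the 'fail' result, P(E|H) = 0.972 and P(E|¬H) = 0.153.
P(E) = 0.972·0.164 + 0.153·0.836 = 0.15941 + 0.12791 = 0.28732.
By Bayes' theorem, P(H|E) = 0.15941 / 0.28732 = 0.555.

P(H | E) ≈ 0.555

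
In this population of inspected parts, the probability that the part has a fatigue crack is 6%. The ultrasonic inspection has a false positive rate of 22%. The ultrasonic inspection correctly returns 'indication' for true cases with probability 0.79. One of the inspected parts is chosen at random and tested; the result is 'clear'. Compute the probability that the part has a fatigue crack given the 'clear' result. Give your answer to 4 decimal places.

P(H | E) ≈ 0.0169

Write H for 'the part has a fatigue crack'. Prior odds H:¬H = 0.06/0.94 = 0.063830. For the 'clear' outcome, the likelihood ratio is 0.21/0.78 = 0.26923.
Posterior odds = 0.063830 × 0.26923 = 0.017185, so P(H|E) = 0.017185/(1+0.017185) = 0.0169.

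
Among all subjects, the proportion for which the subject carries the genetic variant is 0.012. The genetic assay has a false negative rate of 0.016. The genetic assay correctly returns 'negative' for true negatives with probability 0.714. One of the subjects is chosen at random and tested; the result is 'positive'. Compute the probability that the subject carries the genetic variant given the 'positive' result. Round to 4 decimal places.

P(H | E) ≈ 0.0401

Let H be the event that the subject carries the genetic variant. P(H) = 0.012, so P(¬H) = 0.988. With E the 'positive' result, P(E|H) = 0.984 and P(E|¬H) = 0.286.
P(E) = 0.984·0.012 + 0.286·0.988 = 0.011808 + 0.28257 = 0.29438.
By Bayes' theorem, P(H|E) = 0.011808 / 0.29438 = 0.0401.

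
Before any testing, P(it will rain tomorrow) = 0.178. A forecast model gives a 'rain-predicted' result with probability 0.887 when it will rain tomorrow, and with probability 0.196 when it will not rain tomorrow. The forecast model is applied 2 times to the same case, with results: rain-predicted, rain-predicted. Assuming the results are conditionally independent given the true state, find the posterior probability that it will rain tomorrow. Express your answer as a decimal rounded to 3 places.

Posterior P(H) ≈ 0.816

Let H be the event that it will rain tomorrow; start with P(H) = 0.178. P('rain-predicted'|H) = 0.887, P('rain-predicted'|¬H) = 0.196.
Update on result 1 ('rain-predicted'): P(H) ← 0.887·0.1780 / (0.887·0.1780 + 0.196·0.8220) = 0.15789/0.31900 = 0.4949.
Update on result 2 ('rain-predicted'): P(H) ← 0.887·0.4949 / (0.887·0.4949 + 0.196·0.5051) = 0.43901/0.53801 = 0.8160.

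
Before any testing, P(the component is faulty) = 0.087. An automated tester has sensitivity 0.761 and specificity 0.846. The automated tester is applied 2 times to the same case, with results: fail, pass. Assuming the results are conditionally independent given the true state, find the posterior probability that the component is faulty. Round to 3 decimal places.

Posterior P(H) ≈ 0.117

With H the event that the component is faulty, the joint likelihood of the observed sequence is P(data|H) = 0.761·0.239 = 0.18188 and P(data|¬H) = 0.154·0.846 = 0.13028.
Bayes: P(H|data) = 0.087·0.18188 / (0.087·0.18188 + 0.913·0.13028) = 0.015823/0.13477 = 0.1174.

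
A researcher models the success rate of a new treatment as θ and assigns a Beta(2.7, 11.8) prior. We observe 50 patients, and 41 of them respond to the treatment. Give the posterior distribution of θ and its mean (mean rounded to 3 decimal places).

Observing 41 successes and 9 failures updates Beta(2.7, 11.8) by adding the success and failure counts to the two shape parameters: α = 2.7+41 = 43.7, β = 11.8+9 = 20.8.
Posterior mean = α/(α+β) = 43.7/64.5 = 0.678.

Posterior: Beta(43.7, 20.8); mean ≈ 0.678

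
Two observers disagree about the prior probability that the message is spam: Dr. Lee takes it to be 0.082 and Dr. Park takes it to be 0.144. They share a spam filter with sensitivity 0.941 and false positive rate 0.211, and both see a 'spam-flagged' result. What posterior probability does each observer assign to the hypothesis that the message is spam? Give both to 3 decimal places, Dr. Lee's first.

Dr. Lee: 0.285; Dr. Park: 0.429

P('+'|H) = 0.941, P('+'|¬H) = 0.211.
Dr. Lee: numerator 0.941·0.082 = 0.077162; evidence = 0.077162+0.211·0.918 = 0.27086; posterior = 0.285.
Dr. Park: numerator 0.941·0.144 = 0.13550; evidence = 0.13550+0.211·0.856 = 0.31612; posterior = 0.429.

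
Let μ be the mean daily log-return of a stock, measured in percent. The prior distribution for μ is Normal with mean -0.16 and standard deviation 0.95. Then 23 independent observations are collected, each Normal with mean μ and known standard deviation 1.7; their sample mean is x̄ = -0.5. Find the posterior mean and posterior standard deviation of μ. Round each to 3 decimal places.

Posterior mean ≈ -0.458; posterior SD ≈ 0.332

With known σ, the Normal prior is conjugate. Weight on the data is w = (n/σ²)/(n/σ² + 1/τ₀²) = 7.95848/(7.95848+1.10803) = 0.87779.
Posterior mean = w·x̄ + (1−w)·μ₀ = 0.87779·-0.5 + 0.12221·-0.16 = -0.458. Posterior variance = 1/(7.95848+1.10803) = 0.110296, so SD = 0.332.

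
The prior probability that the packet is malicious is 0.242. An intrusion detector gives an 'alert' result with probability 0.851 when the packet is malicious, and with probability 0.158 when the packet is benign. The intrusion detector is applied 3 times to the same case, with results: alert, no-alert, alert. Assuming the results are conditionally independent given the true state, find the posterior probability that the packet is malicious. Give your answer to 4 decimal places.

Posterior P(H) ≈ 0.6211

Let H be the event that the packet is malicious; start with P(H) = 0.242. P('alert'|H) = 0.851, P('alert'|¬H) = 0.158.
Update on result 1 ('alert'): P(H) ← 0.851·0.2420 / (0.851·0.2420 + 0.158·0.7580) = 0.20594/0.32571 = 0.6323.
Update on result 2 ('no-alert'): P(H) ← 0.149·0.6323 / (0.149·0.6323 + 0.842·0.3677) = 0.094212/0.40382 = 0.2333.
Update on result 3 ('alert'): P(H) ← 0.851·0.2333 / (0.851·0.2333 + 0.158·0.7667) = 0.19854/0.31968 = 0.6211.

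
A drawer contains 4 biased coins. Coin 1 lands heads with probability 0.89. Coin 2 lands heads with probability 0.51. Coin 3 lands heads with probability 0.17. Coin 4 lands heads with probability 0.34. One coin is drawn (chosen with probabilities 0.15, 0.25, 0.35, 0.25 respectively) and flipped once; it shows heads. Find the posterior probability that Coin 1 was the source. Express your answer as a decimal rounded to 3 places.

Posterior probability ≈ 0.329

Tabulate prior·likelihood by source: [1] prior 0.15, lik 0.89, product 0.1335; [2] prior 0.25, lik 0.51, product 0.1275; [3] prior 0.35, lik 0.17, product 0.05950; [4] prior 0.25, lik 0.34, product 0.08500.
Normalizing constant = 0.40550; the posterior for Coin 1 is its product over the sum, 0.1335/0.40550 = 0.329.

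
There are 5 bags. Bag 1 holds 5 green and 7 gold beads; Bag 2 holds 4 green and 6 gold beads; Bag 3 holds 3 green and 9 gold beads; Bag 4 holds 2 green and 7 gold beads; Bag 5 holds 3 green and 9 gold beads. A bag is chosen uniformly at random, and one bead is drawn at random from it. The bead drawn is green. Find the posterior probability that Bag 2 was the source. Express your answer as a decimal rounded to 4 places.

P(green|Bag 1) = 0.4167; P(green|Bag 2) = 0.4; P(green|Bag 3) = 0.25; P(green|Bag 4) = 0.2222; P(green|Bag 5) = 0.25.
Prior × likelihood for each source: 0.2·0.4167=0.08333, 0.2·0.4=0.08000, 0.2·0.25=0.05000, 0.2·0.2222=0.04444, 0.2·0.25=0.05000. Summing gives P(green) = 0.30778.
P(Bag 2 | green) = 0.08000 / 0.30778 = 0.2599.

Posterior probability ≈ 0.2599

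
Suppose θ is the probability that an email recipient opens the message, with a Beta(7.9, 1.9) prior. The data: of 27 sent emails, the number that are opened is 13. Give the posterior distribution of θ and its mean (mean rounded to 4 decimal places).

The binomial likelihood is conjugate to the Beta prior: with 13 successes and 14 failures, the posterior is Beta(7.9+13, 1.9+14) = Beta(20.9, 15.9).
E[θ | data] = 20.9/(20.9+15.9) = 0.5679.

Posterior: Beta(20.9, 15.9); mean ≈ 0.5679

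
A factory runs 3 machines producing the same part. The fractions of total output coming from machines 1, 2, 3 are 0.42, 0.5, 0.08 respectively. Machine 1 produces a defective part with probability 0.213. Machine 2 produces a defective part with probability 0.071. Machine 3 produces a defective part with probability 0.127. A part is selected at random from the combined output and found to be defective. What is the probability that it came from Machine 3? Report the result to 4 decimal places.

Posterior probability ≈ 0.0752

P(defective|M1) = 0.213; P(defective|M2) = 0.071; P(defective|M3) = 0.127.
Prior × likelihood for each source: 0.42·0.213=0.08946, 0.5·0.071=0.03550, 0.08·0.127=0.01016. Summing gives P(defective) = 0.13512.
P(Machine 3 | defective) = 0.01016 / 0.13512 = 0.0752.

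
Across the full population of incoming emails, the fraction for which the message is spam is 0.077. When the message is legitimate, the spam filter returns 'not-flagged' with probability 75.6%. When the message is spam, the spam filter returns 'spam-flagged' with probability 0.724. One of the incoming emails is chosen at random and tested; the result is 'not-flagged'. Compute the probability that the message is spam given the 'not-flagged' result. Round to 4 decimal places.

P(H | E) ≈ 0.0296

Let H be the event that the message is spam. P(H) = 0.077, so P(¬H) = 0.923. With E the 'not-flagged' result, P(E|H) = 0.276 and P(E|¬H) = 0.756.
P(E) = 0.276·0.077 + 0.756·0.923 = 0.021252 + 0.69779 = 0.71904.
By Bayes' theorem, P(H|E) = 0.021252 / 0.71904 = 0.0296.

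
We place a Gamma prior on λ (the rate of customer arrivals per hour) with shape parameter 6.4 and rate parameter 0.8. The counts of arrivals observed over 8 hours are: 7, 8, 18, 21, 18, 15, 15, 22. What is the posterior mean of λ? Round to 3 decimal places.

Posterior mean ≈ 14.818

Total count ∑xᵢ = 124 over n = 8 hours.
Gamma is conjugate to the Poisson likelihood: posterior is Gamma(shape = 6.4+124 = 130.4, rate = 0.8+8 = 8.8).
Posterior mean = shape/rate = 130.4/8.8 = 14.818.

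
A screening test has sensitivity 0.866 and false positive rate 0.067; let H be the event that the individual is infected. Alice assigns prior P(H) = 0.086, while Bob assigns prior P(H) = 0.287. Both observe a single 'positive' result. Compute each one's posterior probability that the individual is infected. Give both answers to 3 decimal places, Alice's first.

Alice: 0.549; Bob: 0.839

P('+'|H) = 0.866, P('+'|¬H) = 0.067.
Alice: numerator 0.866·0.086 = 0.074476; evidence = 0.074476+0.067·0.914 = 0.13571; posterior = 0.549.
Bob: numerator 0.866·0.287 = 0.24854; evidence = 0.24854+0.067·0.713 = 0.29631; posterior = 0.839.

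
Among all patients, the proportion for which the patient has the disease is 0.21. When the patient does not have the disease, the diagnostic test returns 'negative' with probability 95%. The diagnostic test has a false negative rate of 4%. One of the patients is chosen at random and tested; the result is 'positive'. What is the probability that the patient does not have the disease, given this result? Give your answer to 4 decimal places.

Let H be the event that the patient has the disease. P(H) = 0.21, so P(¬H) = 0.79. With E the 'positive' result, P(E|H) = 0.96 and P(E|¬H) = 0.05.
P(E) = 0.96·0.21 + 0.05·0.79 = 0.20160 + 0.039500 = 0.24110.
By Bayes' theorem, P(H|E) = 0.20160 / 0.24110 = 0.8362. Hence P(¬H|E) = 1 − 0.8362 = 0.1638.

P(¬H | E) ≈ 0.1638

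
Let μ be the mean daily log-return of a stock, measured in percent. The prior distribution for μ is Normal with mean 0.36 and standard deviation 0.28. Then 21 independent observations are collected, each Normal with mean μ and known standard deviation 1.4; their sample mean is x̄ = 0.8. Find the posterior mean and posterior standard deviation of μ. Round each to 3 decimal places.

With known σ, the Normal prior is conjugate. Weight on the data is w = (n/σ²)/(n/σ² + 1/τ₀²) = 10.7143/(10.7143+12.7551) = 0.45652.
Posterior mean = w·x̄ + (1−w)·μ₀ = 0.45652·0.8 + 0.54348·0.36 = 0.561. Posterior variance = 1/(10.7143+12.7551) = 0.0426087, so SD = 0.206.

Posterior mean ≈ 0.561; posterior SD ≈ 0.206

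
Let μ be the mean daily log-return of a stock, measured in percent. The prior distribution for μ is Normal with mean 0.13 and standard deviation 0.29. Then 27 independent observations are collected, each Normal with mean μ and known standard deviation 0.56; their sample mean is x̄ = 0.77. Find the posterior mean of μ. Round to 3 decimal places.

Posterior mean ≈ 0.692

Prior precision 1/τ₀² = 1/0.29² = 11.8906; data precision n/σ² = 27/0.56² = 86.0969.
Posterior precision = 11.8906 + 86.0969 = 97.9875.
Posterior mean = (11.8906·0.13 + 86.0969·0.77) / 97.9875 = 0.692.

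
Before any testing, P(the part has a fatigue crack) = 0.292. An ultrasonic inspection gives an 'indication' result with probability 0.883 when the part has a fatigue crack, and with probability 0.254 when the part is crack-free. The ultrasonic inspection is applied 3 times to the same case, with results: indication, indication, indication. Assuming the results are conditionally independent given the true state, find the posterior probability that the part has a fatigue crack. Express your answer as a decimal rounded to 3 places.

Posterior P(H) ≈ 0.945

With H the event that the part has a fatigue crack, the joint likelihood of the observed sequence is P(data|H) = 0.883·0.883·0.883 = 0.68847 and P(data|¬H) = 0.254·0.254·0.254 = 0.016387.
Bayes: P(H|data) = 0.292·0.68847 / (0.292·0.68847 + 0.708·0.016387) = 0.20103/0.21263 = 0.9454.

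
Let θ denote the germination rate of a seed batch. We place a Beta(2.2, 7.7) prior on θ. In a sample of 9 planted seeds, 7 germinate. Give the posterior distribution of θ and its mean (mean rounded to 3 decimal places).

Posterior: Beta(9.2, 9.7); mean ≈ 0.487

Observing 7 successes and 2 failures updates Beta(2.2, 7.7) by adding the success and failure counts to the two shape parameters: α = 2.2+7 = 9.2, β = 7.7+2 = 9.7.
E[θ | data] = 9.2/(9.2+9.7) = 0.487.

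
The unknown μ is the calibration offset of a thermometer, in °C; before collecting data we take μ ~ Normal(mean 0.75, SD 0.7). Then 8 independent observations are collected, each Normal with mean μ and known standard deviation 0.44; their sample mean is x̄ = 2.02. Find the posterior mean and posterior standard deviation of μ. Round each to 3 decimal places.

With known σ, the Normal prior is conjugate. Weight on the data is w = (n/σ²)/(n/σ² + 1/τ₀²) = 41.3223/(41.3223+2.04082) = 0.95294.
Posterior mean = w·x̄ + (1−w)·μ₀ = 0.95294·2.02 + 0.047063·0.75 = 1.960. Posterior variance = 1/(41.3223+2.04082) = 0.0230611, so SD = 0.152.

Posterior mean ≈ 1.960; posterior SD ≈ 0.152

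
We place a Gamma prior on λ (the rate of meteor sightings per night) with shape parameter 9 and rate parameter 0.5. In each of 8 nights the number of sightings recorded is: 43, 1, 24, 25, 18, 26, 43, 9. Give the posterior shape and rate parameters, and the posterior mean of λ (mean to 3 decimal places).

Posterior: Gamma(shape=198, rate=8.5); mean ≈ 23.294

Total count ∑xᵢ = 189 over n = 8 nights.
Gamma is conjugate to the Poisson likelihood: posterior is Gamma(shape = 9+189 = 198, rate = 0.5+8 = 8.5).
E[λ | data] = 198/8.5 = 23.294.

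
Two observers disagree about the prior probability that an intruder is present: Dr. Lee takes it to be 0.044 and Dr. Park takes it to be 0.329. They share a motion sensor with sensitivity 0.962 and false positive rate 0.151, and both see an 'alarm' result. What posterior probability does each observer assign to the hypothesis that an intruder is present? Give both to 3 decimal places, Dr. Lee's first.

Dr. Lee: 0.227; Dr. Park: 0.758

P('+'|H) = 0.962, P('+'|¬H) = 0.151.
Dr. Lee: numerator 0.962·0.044 = 0.042328; evidence = 0.042328+0.151·0.956 = 0.18668; posterior = 0.227.
Dr. Park: numerator 0.962·0.329 = 0.31650; evidence = 0.31650+0.151·0.671 = 0.41782; posterior = 0.758.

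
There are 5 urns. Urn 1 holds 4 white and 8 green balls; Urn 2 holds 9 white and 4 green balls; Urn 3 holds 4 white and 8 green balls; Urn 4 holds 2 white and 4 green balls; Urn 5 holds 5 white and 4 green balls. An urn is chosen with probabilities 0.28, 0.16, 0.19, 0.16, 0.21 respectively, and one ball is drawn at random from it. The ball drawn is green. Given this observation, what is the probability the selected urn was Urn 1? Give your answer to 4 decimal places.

Posterior probability ≈ 0.3318

Tabulate prior·likelihood by source: [1] prior 0.28, lik 0.6667, product 0.1867; [2] prior 0.16, lik 0.3077, product 0.04923; [3] prior 0.19, lik 0.6667, product 0.1267; [4] prior 0.16, lik 0.6667, product 0.1067; [5] prior 0.21, lik 0.4444, product 0.09333.
Normalizing constant = 0.56256; the posterior for Urn 1 is its product over the sum, 0.1867/0.56256 = 0.3318.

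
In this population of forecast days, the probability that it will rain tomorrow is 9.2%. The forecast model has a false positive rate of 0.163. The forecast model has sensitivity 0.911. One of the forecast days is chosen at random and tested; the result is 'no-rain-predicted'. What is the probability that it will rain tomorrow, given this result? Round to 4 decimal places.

Let H be the event that it will rain tomorrow. P(H) = 0.092, so P(¬H) = 0.908. With E the 'no-rain-predicted' result, P(E|H) = 0.089 and P(E|¬H) = 0.837.
P(E) = 0.089·0.092 + 0.837·0.908 = 0.0081880 + 0.76000 = 0.76818.
By Bayes' theorem, P(H|E) = 0.0081880 / 0.76818 = 0.0107.

P(H | E) ≈ 0.0107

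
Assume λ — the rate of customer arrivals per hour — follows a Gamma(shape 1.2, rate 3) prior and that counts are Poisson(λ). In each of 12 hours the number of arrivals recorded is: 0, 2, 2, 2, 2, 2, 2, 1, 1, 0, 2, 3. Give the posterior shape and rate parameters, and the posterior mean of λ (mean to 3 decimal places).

Posterior: Gamma(shape=20.2, rate=15); mean ≈ 1.347

Total count ∑xᵢ = 19 over n = 12 hours.
Gamma is conjugate to the Poisson likelihood: posterior is Gamma(shape = 1.2+19 = 20.2, rate = 3+12 = 15).
E[λ | data] = 20.2/15 = 1.347.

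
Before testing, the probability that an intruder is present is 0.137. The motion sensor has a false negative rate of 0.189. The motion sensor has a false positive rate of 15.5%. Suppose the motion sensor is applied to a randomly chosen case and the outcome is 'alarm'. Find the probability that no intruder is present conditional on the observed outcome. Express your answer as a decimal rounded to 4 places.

Write H for 'an intruder is present'. Prior odds H:¬H = 0.137/0.863 = 0.15875. For the 'alarm' outcome, the likelihood ratio is 0.811/0.155 = 5.2323.
Posterior odds = 0.15875 × 5.2323 = 0.83061, so P(H|E) = 0.83061/(1+0.83061) = 0.4537. Then P(¬H|E) = 1 − 0.4537 = 0.5463.

P(¬H | E) ≈ 0.5463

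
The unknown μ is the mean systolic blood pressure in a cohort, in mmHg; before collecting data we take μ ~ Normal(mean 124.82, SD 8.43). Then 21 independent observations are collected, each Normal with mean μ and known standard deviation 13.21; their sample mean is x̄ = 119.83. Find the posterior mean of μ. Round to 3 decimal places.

With known σ, the Normal prior is conjugate. Weight on the data is w = (n/σ²)/(n/σ² + 1/τ₀²) = 0.120341/(0.120341+0.0140716) = 0.89531.
Posterior mean = w·x̄ + (1−w)·μ₀ = 0.89531·119.83 + 0.10469·124.82 = 120.352.

Posterior mean ≈ 120.352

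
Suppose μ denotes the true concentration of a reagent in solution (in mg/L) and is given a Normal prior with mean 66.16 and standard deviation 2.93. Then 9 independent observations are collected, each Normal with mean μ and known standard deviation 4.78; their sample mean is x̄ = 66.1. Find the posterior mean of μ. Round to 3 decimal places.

Posterior mean ≈ 66.114

Prior precision 1/τ₀² = 1/2.93² = 0.116484; data precision n/σ² = 9/4.78² = 0.393901.
Posterior precision = 0.116484 + 0.393901 = 0.510384.
Posterior mean = (0.116484·66.16 + 0.393901·66.1) / 0.510384 = 66.114.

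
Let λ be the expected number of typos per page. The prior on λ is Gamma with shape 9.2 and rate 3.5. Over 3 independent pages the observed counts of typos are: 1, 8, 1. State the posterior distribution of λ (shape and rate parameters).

Total count ∑xᵢ = 10 over n = 3 pages.
Gamma is conjugate to the Poisson likelihood: posterior is Gamma(shape = 9.2+10 = 19.2, rate = 3.5+3 = 6.5).

Posterior: Gamma(shape=19.2, rate=6.5)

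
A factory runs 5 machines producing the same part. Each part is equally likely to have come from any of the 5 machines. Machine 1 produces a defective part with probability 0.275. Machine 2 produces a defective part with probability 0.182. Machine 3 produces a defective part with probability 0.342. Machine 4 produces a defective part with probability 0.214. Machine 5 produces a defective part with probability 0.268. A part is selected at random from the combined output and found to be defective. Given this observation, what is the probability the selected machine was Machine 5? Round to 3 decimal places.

P(defective|M1) = 0.275; P(defective|M2) = 0.182; P(defective|M3) = 0.342; P(defective|M4) = 0.214; P(defective|M5) = 0.268.
Prior × likelihood for each source: 0.2·0.275=0.05500, 0.2·0.182=0.03640, 0.2·0.342=0.06840, 0.2·0.214=0.04280, 0.2·0.268=0.05360. Summing gives P(defective) = 0.25620.
P(Machine 5 | defective) = 0.05360 / 0.25620 = 0.209.

Posterior probability ≈ 0.209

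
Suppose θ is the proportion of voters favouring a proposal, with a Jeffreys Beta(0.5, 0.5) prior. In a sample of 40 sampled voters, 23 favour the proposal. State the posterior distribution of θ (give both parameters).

Posterior: Beta(23.5, 17.5)

Observing 23 successes and 17 failures updates Beta(0.5, 0.5) by adding the success and failure counts to the two shape parameters: α = 0.5+23 = 23.5, β = 0.5+17 = 17.5.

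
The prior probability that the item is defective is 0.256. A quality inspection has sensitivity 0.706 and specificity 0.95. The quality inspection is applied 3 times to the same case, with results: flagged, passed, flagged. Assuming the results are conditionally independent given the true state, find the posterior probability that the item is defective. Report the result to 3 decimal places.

Let H be the event that the item is defective; start with P(H) = 0.256. P('flagged'|H) = 0.706, P('flagged'|¬H) = 0.05.
Update on result 1 ('flagged'): P(H) ← 0.706·0.2560 / (0.706·0.2560 + 0.05·0.7440) = 0.18074/0.21794 = 0.8293.
Update on result 2 ('passed'): P(H) ← 0.294·0.8293 / (0.294·0.8293 + 0.95·0.1707) = 0.24382/0.40597 = 0.6006.
Update on result 3 ('flagged'): P(H) ← 0.706·0.6006 / (0.706·0.6006 + 0.05·0.3994) = 0.42400/0.44397 = 0.9550.

Posterior P(H) ≈ 0.955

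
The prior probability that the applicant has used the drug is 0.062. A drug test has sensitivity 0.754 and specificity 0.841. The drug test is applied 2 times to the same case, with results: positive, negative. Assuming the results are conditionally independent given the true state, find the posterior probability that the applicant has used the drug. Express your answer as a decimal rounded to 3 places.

Let H be the event that the applicant has used the drug; start with P(H) = 0.062. P('positive'|H) = 0.754, P('positive'|¬H) = 0.159.
Update on result 1 ('positive'): P(H) ← 0.754·0.0620 / (0.754·0.0620 + 0.159·0.9380) = 0.046748/0.19589 = 0.2386.
Update on result 2 ('negative'): P(H) ← 0.246·0.2386 / (0.246·0.2386 + 0.841·0.7614) = 0.058706/0.69901 = 0.0840.

Posterior P(H) ≈ 0.084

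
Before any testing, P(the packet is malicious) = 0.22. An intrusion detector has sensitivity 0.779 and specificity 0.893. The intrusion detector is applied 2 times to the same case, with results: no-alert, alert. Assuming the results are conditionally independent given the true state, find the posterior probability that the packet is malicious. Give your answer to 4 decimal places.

Let H be the event that the packet is malicious; start with P(H) = 0.22. P('alert'|H) = 0.779, P('alert'|¬H) = 0.107.
Update on result 1 ('no-alert'): P(H) ← 0.221·0.2200 / (0.221·0.2200 + 0.893·0.7800) = 0.048620/0.74516 = 0.0652.
Update on result 2 ('alert'): P(H) ← 0.779·0.0652 / (0.779·0.0652 + 0.107·0.9348) = 0.050828/0.15085 = 0.3370.

Posterior P(H) ≈ 0.3370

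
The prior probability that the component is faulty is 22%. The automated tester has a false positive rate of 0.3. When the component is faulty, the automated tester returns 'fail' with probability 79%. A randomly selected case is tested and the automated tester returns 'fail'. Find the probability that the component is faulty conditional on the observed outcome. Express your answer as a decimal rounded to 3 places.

P(H | E) ≈ 0.426

Let H be the event that the component is faulty. P(H) = 0.22, so P(¬H) = 0.78. With E the 'fail' result, P(E|H) = 0.79 and P(E|¬H) = 0.3.
P(E) = 0.79·0.22 + 0.3·0.78 = 0.17380 + 0.23400 = 0.40780.
By Bayes' theorem, P(H|E) = 0.17380 / 0.40780 = 0.426.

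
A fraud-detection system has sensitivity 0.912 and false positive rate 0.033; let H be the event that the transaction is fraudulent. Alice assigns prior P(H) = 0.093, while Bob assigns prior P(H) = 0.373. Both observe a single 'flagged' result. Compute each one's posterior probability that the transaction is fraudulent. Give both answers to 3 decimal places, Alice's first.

P('+'|H) = 0.912, P('+'|¬H) = 0.033.
Alice: numerator 0.912·0.093 = 0.084816; evidence = 0.084816+0.033·0.907 = 0.11475; posterior = 0.739.
Bob: numerator 0.912·0.373 = 0.34018; evidence = 0.34018+0.033·0.627 = 0.36087; posterior = 0.943.

Alice: 0.739; Bob: 0.943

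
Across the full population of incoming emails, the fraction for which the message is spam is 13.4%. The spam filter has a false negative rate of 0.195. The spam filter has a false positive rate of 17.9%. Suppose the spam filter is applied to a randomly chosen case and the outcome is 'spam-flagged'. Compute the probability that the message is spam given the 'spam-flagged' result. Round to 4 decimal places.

Write H for 'the message is spam'. Prior odds H:¬H = 0.134/0.866 = 0.15473. For the 'spam-flagged' outcome, the likelihood ratio is 0.805/0.179 = 4.4972.
Posterior odds = 0.15473 × 4.4972 = 0.69587, so P(H|E) = 0.69587/(1+0.69587) = 0.4103.

P(H | E) ≈ 0.4103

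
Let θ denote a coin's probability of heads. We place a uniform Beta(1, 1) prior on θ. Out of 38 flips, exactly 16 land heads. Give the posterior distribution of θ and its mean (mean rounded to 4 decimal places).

Observing 16 successes and 22 failures updates Beta(1, 1) by adding the success and failure counts to the two shape parameters: α = 1+16 = 17, β = 1+22 = 23.
Posterior mean = α/(α+β) = 17/40 = 0.4250.

Posterior: Beta(17, 23); mean ≈ 0.4250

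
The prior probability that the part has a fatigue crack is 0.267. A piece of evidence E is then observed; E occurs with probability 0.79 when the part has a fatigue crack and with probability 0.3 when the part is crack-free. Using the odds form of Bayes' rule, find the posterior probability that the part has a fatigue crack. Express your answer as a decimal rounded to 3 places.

Posterior probability ≈ 0.490

Prior odds = 0.267/(1−0.267) = 0.36426.
Likelihood ratio for E = 0.79/0.3 = 2.6333.
Posterior odds = prior odds × LR = 0.95921.
Posterior probability = odds/(1+odds) = 0.95921/1.9592 = 0.490.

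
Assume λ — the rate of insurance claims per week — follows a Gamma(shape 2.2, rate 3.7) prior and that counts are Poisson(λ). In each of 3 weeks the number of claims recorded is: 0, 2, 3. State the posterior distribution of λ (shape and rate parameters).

The Poisson likelihood adds the total count to the shape and the number of exposure periods to the rate. Here ∑xᵢ = 5 and n = 3, so shape 2.2→7.2 and rate 3.7→6.7.

Posterior: Gamma(shape=7.2, rate=6.7)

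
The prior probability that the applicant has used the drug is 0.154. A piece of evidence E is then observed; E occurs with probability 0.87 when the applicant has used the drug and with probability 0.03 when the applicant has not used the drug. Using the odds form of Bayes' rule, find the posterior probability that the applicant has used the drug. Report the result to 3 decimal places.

Prior odds = 0.154/(1−0.154) = 0.18203.
Likelihood ratio for E = 0.87/0.03 = 29.000.
Posterior odds = prior odds × LR = 5.2790.
Posterior probability = odds/(1+odds) = 5.2790/6.2790 = 0.841.

Posterior probability ≈ 0.841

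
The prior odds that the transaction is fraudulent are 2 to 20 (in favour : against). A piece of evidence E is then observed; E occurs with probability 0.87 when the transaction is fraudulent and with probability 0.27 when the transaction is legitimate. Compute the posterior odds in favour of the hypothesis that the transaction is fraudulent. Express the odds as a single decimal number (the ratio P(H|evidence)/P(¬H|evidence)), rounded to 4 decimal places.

Posterior odds ≈ 0.3222

Prior odds = 2/20 = 0.10000.
Likelihood ratio for E = 0.87/0.27 = 3.2222.
Posterior odds = prior odds × LR = 0.32222.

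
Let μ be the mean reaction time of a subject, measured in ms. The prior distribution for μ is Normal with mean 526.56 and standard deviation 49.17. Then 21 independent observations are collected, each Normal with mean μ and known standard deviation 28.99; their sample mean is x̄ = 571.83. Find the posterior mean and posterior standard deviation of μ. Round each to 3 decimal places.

Prior precision 1/τ₀² = 1/49.17² = 0.00041362; data precision n/σ² = 21/28.99² = 0.0249875.
Posterior precision = 0.00041362 + 0.0249875 = 0.0254011, giving posterior SD = 1/√0.0254011 = 6.274.
Posterior mean = (0.00041362·526.56 + 0.0249875·571.83) / 0.0254011 = 571.093.

Posterior mean ≈ 571.093; posterior SD ≈ 6.274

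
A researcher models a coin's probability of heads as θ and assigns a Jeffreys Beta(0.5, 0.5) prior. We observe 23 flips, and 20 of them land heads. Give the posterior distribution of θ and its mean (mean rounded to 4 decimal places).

Posterior: Beta(20.5, 3.5); mean ≈ 0.8542

The binomial likelihood is conjugate to the Beta prior: with 20 successes and 3 failures, the posterior is Beta(0.5+20, 0.5+3) = Beta(20.5, 3.5).
Posterior mean = α/(α+β) = 20.5/24 = 0.8542.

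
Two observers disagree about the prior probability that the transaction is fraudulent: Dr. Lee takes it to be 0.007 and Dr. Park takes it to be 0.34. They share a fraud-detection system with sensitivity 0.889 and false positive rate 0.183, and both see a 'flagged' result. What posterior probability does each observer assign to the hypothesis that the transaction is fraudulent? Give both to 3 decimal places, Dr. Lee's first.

Dr. Lee: 0.033; Dr. Park: 0.714

The likelihood ratio for a 'flagged' result is 0.889/0.183 = 4.8579.
Dr. Lee: prior odds 0.007/0.993 = 0.0070493; posterior odds 0.034245; posterior probability 0.033.
Dr. Park: prior odds 0.34/0.66 = 0.51515; posterior odds 2.5026; posterior probability 0.714.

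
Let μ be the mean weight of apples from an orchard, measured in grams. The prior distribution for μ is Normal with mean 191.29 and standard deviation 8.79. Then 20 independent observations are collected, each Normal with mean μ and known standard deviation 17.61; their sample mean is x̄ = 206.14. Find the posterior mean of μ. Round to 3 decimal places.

Posterior mean ≈ 203.658

With known σ, the Normal prior is conjugate. Weight on the data is w = (n/σ²)/(n/σ² + 1/τ₀²) = 0.0644928/(0.0644928+0.0129426) = 0.83286.
Posterior mean = w·x̄ + (1−w)·μ₀ = 0.83286·206.14 + 0.16714·191.29 = 203.658.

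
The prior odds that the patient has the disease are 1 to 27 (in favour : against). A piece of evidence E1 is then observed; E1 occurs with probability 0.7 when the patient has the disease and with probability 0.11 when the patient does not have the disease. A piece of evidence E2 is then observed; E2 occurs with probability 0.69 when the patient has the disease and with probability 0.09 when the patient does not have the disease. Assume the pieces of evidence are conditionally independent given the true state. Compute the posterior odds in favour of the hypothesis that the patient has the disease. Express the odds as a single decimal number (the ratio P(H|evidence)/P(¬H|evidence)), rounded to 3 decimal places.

Prior odds = 1/27 = 0.037037.
Likelihood ratio for E1 = 0.7/0.11 = 6.3636.
Likelihood ratio for E2 = 0.69/0.09 = 7.6667.
Posterior odds = prior odds × LR₁ × LR₂ = 1.8070.

Posterior odds ≈ 1.807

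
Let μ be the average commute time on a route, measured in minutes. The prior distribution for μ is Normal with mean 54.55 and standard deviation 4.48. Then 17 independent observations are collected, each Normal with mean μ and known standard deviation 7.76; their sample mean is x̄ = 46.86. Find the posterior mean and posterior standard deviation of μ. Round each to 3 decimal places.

With known σ, the Normal prior is conjugate. Weight on the data is w = (n/σ²)/(n/σ² + 1/τ₀²) = 0.282309/(0.282309+0.0498246) = 0.84999.
Posterior mean = w·x̄ + (1−w)·μ₀ = 0.84999·46.86 + 0.15001·54.55 = 48.014. Posterior variance = 1/(0.282309+0.0498246) = 3.01083, so SD = 1.735.

Posterior mean ≈ 48.014; posterior SD ≈ 1.735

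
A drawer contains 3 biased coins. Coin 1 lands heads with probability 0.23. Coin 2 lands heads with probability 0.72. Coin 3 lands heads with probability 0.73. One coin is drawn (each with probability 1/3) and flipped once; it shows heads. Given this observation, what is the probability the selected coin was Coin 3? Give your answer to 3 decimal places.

Posterior probability ≈ 0.435

Tabulate prior·likelihood by source: [1] prior 0.333333, lik 0.23, product 0.07667; [2] prior 0.333333, lik 0.72, product 0.2400; [3] prior 0.333333, lik 0.73, product 0.2433.
Normalizing constant = 0.56000; the posterior for Coin 3 is its product over the sum, 0.2433/0.56000 = 0.435.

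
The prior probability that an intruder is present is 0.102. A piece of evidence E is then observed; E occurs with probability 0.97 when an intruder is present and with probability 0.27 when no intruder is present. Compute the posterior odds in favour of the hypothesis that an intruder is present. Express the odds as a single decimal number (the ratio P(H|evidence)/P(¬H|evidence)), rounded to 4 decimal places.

Posterior odds ≈ 0.4081

Prior odds = 0.102/(1−0.102) = 0.11359.
Likelihood ratio for E = 0.97/0.27 = 3.5926.
Posterior odds = prior odds × LR = 0.40807.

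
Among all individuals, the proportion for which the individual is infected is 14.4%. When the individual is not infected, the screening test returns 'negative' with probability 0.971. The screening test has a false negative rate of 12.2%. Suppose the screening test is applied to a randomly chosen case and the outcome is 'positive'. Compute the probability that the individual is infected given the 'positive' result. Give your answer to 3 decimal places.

Write H for 'the individual is infected'. Prior odds H:¬H = 0.144/0.856 = 0.16822. For the 'positive' outcome, the likelihood ratio is 0.878/0.029 = 30.276.
Posterior odds = 0.16822 × 30.276 = 5.0931, so P(H|E) = 5.0931/(1+5.0931) = 0.836.

P(H | E) ≈ 0.836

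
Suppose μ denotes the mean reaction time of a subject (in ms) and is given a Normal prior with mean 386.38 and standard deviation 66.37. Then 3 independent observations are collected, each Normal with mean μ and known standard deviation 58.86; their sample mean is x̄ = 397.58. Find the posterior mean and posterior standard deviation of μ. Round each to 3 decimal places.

With known σ, the Normal prior is conjugate. Weight on the data is w = (n/σ²)/(n/σ² + 1/τ₀²) = 0.00086593/(0.00086593+0.00022702) = 0.79229.
Posterior mean = w·x̄ + (1−w)·μ₀ = 0.79229·397.58 + 0.20771·386.38 = 395.254. Posterior variance = 1/(0.00086593+0.00022702) = 914.962, so SD = 30.248.

Posterior mean ≈ 395.254; posterior SD ≈ 30.248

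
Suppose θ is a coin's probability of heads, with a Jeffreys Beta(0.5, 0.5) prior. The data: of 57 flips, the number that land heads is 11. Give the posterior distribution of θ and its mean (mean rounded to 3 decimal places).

The binomial likelihood is conjugate to the Beta prior: with 11 successes and 46 failures, the posterior is Beta(0.5+11, 0.5+46) = Beta(11.5, 46.5).
E[θ | data] = 11.5/(11.5+46.5) = 0.198.

Posterior: Beta(11.5, 46.5); mean ≈ 0.198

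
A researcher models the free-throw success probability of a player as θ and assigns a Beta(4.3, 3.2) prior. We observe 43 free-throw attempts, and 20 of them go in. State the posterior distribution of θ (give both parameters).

Posterior: Beta(24.3, 26.2)

Observing 20 successes and 23 failures updates Beta(4.3, 3.2) by adding the success and failure counts to the two shape parameters: α = 4.3+20 = 24.3, β = 3.2+23 = 26.2.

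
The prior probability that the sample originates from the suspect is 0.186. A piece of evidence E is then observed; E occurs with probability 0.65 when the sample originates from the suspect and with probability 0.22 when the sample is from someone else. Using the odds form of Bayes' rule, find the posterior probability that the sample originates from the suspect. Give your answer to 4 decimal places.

Prior odds = 0.186/(1−0.186) = 0.22850.
Likelihood ratio for E = 0.65/0.22 = 2.9545.
Posterior odds = prior odds × LR = 0.67512.
Posterior probability = odds/(1+odds) = 0.67512/1.6751 = 0.4030.

Posterior probability ≈ 0.4030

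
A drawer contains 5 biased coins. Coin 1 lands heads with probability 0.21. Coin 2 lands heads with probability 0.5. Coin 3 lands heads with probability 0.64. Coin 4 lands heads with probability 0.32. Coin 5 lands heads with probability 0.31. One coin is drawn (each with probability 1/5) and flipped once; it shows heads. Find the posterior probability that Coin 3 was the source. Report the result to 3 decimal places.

P(heads|C1) = 0.21; P(heads|C2) = 0.5; P(heads|C3) = 0.64; P(heads|C4) = 0.32; P(heads|C5) = 0.31.
Prior × likelihood for each source: 0.2·0.21=0.04200, 0.2·0.5=0.1000, 0.2·0.64=0.1280, 0.2·0.32=0.06400, 0.2·0.31=0.06200. Summing gives P(heads) = 0.39600.
P(Coin 3 | heads) = 0.1280 / 0.39600 = 0.323.

Posterior probability ≈ 0.323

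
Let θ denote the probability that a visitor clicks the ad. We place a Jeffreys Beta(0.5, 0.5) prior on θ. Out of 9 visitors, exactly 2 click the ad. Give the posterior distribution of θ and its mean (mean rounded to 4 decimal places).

Observing 2 successes and 7 failures updates Beta(0.5, 0.5) by adding the success and failure counts to the two shape parameters: α = 0.5+2 = 2.5, β = 0.5+7 = 7.5.
E[θ | data] = 2.5/(2.5+7.5) = 0.2500.

Posterior: Beta(2.5, 7.5); mean ≈ 0.2500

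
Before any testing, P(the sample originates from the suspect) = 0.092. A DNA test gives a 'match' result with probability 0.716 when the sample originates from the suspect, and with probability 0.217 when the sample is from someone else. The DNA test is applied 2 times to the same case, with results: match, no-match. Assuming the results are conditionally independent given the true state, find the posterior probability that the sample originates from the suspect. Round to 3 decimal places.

Posterior P(H) ≈ 0.108

Let H be the event that the sample originates from the suspect; start with P(H) = 0.092. P('match'|H) = 0.716, P('match'|¬H) = 0.217.
Update on result 1 ('match'): P(H) ← 0.716·0.0920 / (0.716·0.0920 + 0.217·0.9080) = 0.065872/0.26291 = 0.2506.
Update on result 2 ('no-match'): P(H) ← 0.284·0.2506 / (0.284·0.2506 + 0.783·0.7494) = 0.071157/0.65797 = 0.1081.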